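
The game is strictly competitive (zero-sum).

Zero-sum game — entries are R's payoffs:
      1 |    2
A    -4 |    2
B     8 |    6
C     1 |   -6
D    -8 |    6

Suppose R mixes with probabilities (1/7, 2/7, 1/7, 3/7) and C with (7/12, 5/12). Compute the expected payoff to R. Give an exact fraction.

Against (7/12, 5/12), each row's expected payoff is A: -3/2; B: 43/6; C: -23/12; D: -13/6.
Taking the (1/7, 2/7, 1/7, 3/7)-weighted average: (1/7)·(-3/2) + (2/7)·(43/6) + (1/7)·(-23/12) + (3/7)·(-13/6) = 53/84.

53/84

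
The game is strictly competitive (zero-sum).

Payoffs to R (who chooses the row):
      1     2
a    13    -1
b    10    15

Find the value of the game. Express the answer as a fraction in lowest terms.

Row minima are -1 and 10, so R's maximin is 10; column maxima are 13 and 15, so C's minimax is 13. These differ, so the equilibrium is in mixed strategies.
Let R play a with probability p. C is indifferent when 13p + 10(1−p) = −p + 15(1−p), giving p = 5/19.
Let C play 1 with probability q. R is indifferent when 13q − (1−q) = 10q + 15(1−q), giving q = 16/19.
The value is 13·(16/19) + (-1)·(3/19) = 205/19.

205/19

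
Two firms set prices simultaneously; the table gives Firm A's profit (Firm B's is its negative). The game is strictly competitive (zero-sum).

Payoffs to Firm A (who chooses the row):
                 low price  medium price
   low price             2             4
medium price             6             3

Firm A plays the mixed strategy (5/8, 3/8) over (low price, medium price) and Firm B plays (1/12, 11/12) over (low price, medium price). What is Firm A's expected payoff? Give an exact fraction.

Against (1/12, 11/12), each row's expected payoff is low price: 23/6; medium price: 13/4.
Taking the (5/8, 3/8)-weighted average: (5/8)·(23/6) + (3/8)·(13/4) = 347/96.

347/96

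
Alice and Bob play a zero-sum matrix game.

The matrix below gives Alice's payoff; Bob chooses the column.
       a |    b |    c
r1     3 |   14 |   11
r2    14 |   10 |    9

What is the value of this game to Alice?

127/13

Column b is strictly dominated by c for Bob (it gives Alice more in every row).
The remaining 2×2 game on (r1, r2) × (a, c) has no saddle point. Let Alice play r1 with probability p; indifference gives 3p + 14(1−p) = 11p + 9(1−p), so p = 5/13.
Similarly Bob's optimal q on a is 2/13, and the value is 3·(2/13) + (11)·(11/13) = 127/13.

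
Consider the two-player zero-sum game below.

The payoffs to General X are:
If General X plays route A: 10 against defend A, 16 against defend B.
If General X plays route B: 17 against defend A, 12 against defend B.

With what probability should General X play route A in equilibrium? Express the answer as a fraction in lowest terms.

Row minima are 10 and 12, so General X's maximin is 12; column maxima are 17 and 16, so General Y's minimax is 16. These differ, so the equilibrium is in mixed strategies.
Let General X play route A with probability p. General Y is indifferent when 10p + 17(1−p) = 16p + 12(1−p), giving p = 5/11.

5/11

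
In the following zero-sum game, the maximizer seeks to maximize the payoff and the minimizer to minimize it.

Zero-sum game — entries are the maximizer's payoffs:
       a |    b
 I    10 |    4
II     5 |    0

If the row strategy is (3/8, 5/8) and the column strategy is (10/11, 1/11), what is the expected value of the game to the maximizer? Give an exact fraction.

Against (10/11, 1/11), each row's expected payoff is I: 104/11; II: 50/11.
Taking the (3/8, 5/8)-weighted average: (3/8)·(104/11) + (5/8)·(50/11) = 281/44.

281/44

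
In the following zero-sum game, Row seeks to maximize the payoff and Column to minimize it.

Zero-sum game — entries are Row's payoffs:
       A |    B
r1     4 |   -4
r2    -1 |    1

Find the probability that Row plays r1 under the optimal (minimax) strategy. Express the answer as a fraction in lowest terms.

1/5

Row minima are -4 and -1, so Row's maximin is -1; column maxima are 4 and 1, so Column's minimax is 1. These differ, so the equilibrium is in mixed strategies.
Let Row play r1 with probability p. Column is indifferent when 4p − (1−p) = −4p + (1−p), giving p = 1/5.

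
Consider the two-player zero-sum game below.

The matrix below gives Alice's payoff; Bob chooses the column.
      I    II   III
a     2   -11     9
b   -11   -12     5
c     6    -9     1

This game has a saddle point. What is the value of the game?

Row minima: -11, -12, -9 → Alice's maximin is -9.
Column maxima: 6, -9, 9 → Bob's minimax is -9.
They coincide at (c, II), so the value is -9.

-9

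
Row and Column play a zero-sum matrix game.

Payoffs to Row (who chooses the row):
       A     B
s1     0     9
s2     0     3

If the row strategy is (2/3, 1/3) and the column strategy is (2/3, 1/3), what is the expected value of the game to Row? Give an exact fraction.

Against (2/3, 1/3), each row's expected payoff is s1: 3; s2: 1.
Taking the (2/3, 1/3)-weighted average: (2/3)·(3) + (1/3)·(1) = 7/3.

7/3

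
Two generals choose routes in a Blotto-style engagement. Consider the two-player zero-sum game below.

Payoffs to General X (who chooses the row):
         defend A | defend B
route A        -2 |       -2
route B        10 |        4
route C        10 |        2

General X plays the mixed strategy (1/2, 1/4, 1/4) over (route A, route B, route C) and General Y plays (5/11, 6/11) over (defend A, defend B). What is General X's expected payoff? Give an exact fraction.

23/11

Against (5/11, 6/11), each row's expected payoff is route A: -2; route B: 74/11; route C: 62/11.
Taking the (1/2, 1/4, 1/4)-weighted average: (1/2)·(-2) + (1/4)·(74/11) + (1/4)·(62/11) = 23/11.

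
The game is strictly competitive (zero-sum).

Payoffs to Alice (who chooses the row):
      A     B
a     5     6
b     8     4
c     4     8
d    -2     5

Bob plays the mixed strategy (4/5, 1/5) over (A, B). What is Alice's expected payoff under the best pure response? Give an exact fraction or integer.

36/5

a: (5)·(4/5) + (6)·(1/5) = 26/5.
b: (8)·(4/5) + (4)·(1/5) = 36/5.
c: (4)·(4/5) + (8)·(1/5) = 24/5.
d: (-2)·(4/5) + (5)·(1/5) = -3/5.
The best pure response is b with expected payoff 36/5.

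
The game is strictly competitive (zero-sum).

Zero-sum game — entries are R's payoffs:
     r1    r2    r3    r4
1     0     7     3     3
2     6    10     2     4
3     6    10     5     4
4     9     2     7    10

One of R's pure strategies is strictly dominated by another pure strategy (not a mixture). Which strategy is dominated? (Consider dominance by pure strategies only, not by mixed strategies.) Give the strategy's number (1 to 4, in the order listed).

1

Compare 1 with 3: 6 > 0, 10 > 7, 5 > 3, 4 > 3.
So 3 strictly dominates 1 for R; 1 is strictly dominated.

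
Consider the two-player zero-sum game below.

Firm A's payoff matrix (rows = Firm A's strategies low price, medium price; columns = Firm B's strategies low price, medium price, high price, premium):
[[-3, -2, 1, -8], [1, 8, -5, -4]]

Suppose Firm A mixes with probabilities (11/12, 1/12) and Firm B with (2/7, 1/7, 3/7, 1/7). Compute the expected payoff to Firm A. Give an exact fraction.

-38/21

Against (2/7, 1/7, 3/7, 1/7), each row's expected payoff is low price: -13/7; medium price: -9/7.
Taking the (11/12, 1/12)-weighted average: (11/12)·(-13/7) + (1/12)·(-9/7) = -38/21.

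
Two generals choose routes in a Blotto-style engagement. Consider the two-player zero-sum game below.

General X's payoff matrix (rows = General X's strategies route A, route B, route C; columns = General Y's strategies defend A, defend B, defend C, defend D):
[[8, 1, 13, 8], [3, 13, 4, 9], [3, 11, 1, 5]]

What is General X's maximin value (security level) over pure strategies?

The worst-case payoff for each row is route A: 1, route B: 3, route C: 1.
The best of these is 3.

3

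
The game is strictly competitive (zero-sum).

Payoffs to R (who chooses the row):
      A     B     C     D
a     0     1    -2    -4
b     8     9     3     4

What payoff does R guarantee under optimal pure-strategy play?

3

Row minima: -4, 3 → R's maximin is 3.
Column maxima: 8, 9, 3, 4 → C's minimax is 3.
They coincide at (b, C), so the value is 3.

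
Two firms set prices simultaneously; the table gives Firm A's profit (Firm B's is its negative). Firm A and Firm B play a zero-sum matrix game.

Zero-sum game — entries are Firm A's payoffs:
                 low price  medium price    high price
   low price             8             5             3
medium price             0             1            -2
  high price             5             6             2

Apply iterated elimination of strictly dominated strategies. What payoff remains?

3

Column medium price is strictly dominated by high price for Firm B (3<5, -2<1, 2<6); eliminate medium price.
Column low price is strictly dominated by high price for Firm B (3<8, -2<0, 2<5); eliminate low price.
Row medium price is strictly dominated by row low price (3>-2); eliminate medium price.
Row high price is strictly dominated by row low price (3>2); eliminate high price.
Only (low price, high price) remains, with payoff 3.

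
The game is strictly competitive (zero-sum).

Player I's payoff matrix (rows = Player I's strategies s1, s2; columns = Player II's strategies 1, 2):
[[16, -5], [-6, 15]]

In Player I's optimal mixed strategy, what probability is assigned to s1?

1/2

Row minima are -5 and -6, so Player I's maximin is -5; column maxima are 16 and 15, so Player II's minimax is 15. These differ, so the equilibrium is in mixed strategies.
Let Player I play s1 with probability p. Player II is indifferent when 16p − 6(1−p) = −5p + 15(1−p), giving p = 1/2.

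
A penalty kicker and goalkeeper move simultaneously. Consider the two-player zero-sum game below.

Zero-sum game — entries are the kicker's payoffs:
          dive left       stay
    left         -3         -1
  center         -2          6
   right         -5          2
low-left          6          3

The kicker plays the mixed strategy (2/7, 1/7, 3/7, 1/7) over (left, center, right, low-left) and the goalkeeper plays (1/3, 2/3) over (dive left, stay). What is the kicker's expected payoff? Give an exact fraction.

3/7

Against (1/3, 2/3), each row's expected payoff is left: -5/3; center: 10/3; right: -1/3; low-left: 4.
Taking the (2/7, 1/7, 3/7, 1/7)-weighted average: (2/7)·(-5/3) + (1/7)·(10/3) + (3/7)·(-1/3) + (1/7)·(4) = 3/7.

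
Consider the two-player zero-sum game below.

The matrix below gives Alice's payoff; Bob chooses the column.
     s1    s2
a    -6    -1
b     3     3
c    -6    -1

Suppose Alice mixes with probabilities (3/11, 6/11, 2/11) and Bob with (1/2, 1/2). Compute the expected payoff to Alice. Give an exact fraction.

Against (1/2, 1/2), each row's expected payoff is a: -7/2; b: 3; c: -7/2.
Taking the (3/11, 6/11, 2/11)-weighted average: (3/11)·(-7/2) + (6/11)·(3) + (2/11)·(-7/2) = 1/22.

1/22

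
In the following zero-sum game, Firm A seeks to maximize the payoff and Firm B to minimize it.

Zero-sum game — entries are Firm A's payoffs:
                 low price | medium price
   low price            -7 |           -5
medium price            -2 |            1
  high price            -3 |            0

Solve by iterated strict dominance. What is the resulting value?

Column medium price is strictly dominated by low price for Firm B (-7<-5, -2<1, -3<0); eliminate medium price.
Row low price is strictly dominated by row medium price (-2>-7); eliminate low price.
Row high price is strictly dominated by row medium price (-2>-3); eliminate high price.
Only (medium price, low price) remains, with payoff -2.

-2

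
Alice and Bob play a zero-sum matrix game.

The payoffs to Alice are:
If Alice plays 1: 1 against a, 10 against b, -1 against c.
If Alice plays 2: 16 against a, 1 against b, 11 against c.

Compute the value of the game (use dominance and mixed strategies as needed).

37/7

Column a is strictly dominated by c for Bob (it gives Alice more in every row).
The remaining 2×2 game on (1, 2) × (b, c) has no saddle point. Let Alice play 1 with probability p; indifference gives 10p + (1−p) = −p + 11(1−p), so p = 10/21.
Similarly Bob's optimal q on b is 4/7, and the value is 10·(4/7) + (-1)·(3/7) = 37/7.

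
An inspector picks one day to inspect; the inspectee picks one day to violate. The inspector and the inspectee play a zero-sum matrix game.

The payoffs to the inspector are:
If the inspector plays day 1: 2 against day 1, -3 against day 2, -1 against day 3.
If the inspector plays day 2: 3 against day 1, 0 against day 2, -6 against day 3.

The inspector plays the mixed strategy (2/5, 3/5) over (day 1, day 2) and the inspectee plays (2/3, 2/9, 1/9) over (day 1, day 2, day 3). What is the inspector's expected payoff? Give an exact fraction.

46/45

Against (2/3, 2/9, 1/9), each row's expected payoff is day 1: 5/9; day 2: 4/3.
Taking the (2/5, 3/5)-weighted average: (2/5)·(5/9) + (3/5)·(4/3) = 46/45.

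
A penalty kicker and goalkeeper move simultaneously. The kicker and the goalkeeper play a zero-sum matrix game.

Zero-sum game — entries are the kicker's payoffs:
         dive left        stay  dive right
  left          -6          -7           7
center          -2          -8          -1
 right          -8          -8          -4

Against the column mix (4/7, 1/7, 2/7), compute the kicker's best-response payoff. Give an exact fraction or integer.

left: (-6)·(4/7) + (-7)·(1/7) + (7)·(2/7) = -17/7.
center: (-2)·(4/7) + (-8)·(1/7) + (-1)·(2/7) = -18/7.
right: (-8)·(4/7) + (-8)·(1/7) + (-4)·(2/7) = -48/7.
The best pure response is left with expected payoff -17/7.

-17/7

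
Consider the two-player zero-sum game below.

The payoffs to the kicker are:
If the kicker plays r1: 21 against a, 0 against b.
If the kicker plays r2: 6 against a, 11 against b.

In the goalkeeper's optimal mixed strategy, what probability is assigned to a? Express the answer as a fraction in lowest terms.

Row minima are 0 and 6, so the kicker's maximin is 6; column maxima are 21 and 11, so the goalkeeper's minimax is 11. These differ, so the equilibrium is in mixed strategies.
Let the goalkeeper play a with probability q. The kicker is indifferent when 21q = 6q + 11(1−q), giving q = 11/26.

11/26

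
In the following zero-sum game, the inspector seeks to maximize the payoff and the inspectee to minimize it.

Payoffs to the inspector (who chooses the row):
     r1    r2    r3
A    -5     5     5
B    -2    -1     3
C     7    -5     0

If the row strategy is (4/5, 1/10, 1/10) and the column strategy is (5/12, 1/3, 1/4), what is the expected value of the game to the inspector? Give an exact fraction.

3/4

Against (5/12, 1/3, 1/4), each row's expected payoff is A: 5/6; B: -5/12; C: 5/4.
Taking the (4/5, 1/10, 1/10)-weighted average: (4/5)·(5/6) + (1/10)·(-5/12) + (1/10)·(5/4) = 3/4.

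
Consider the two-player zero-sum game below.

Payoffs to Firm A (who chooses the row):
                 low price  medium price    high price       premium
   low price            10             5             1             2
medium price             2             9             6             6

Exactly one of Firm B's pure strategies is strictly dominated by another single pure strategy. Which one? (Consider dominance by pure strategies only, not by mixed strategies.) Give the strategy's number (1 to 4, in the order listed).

2

Firm B prefers columns that give Firm A less. Compare medium price with high price: 1 < 5, 6 < 9.
So high price strictly dominates medium price for Firm B; medium price is strictly dominated.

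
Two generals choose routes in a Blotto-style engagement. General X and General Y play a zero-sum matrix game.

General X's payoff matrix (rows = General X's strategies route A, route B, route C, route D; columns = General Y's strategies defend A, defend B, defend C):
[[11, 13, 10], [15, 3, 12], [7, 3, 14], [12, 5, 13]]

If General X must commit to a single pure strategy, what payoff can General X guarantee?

10

The worst-case payoff for each row is route A: 10, route B: 3, route C: 3, route D: 5.
The best of these is 10.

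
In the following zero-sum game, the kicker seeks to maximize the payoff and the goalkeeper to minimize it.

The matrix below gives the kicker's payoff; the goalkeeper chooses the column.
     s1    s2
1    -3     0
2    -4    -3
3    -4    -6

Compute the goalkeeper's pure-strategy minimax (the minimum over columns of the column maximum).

The worst case (largest entry) in each column is s1: -3, s2: 0.
The best (smallest) of these is -3.

-3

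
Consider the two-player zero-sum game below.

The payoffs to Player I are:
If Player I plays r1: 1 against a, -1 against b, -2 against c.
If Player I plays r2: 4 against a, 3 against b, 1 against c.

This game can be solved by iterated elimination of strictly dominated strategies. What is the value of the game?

1

Column a is strictly dominated by b for Player II (-1<1, 3<4); eliminate a.
Row r1 is strictly dominated by row r2 (3>-1, 1>-2); eliminate r1.
Column b is strictly dominated by c for Player II (1<3); eliminate b.
Only (r2, c) remains, with payoff 1.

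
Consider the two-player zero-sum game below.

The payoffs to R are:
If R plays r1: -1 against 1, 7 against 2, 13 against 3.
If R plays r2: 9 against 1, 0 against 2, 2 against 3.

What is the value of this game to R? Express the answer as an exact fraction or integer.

Column 3 is strictly dominated by 2 for C (it gives R more in every row).
The remaining 2×2 game on (r1, r2) × (1, 2) has no saddle point. Let R play r1 with probability p; indifference gives −p + 9(1−p) = 7p, so p = 9/17.
Similarly C's optimal q on 1 is 7/17, and the value is -1·(7/17) + (7)·(10/17) = 63/17.

63/17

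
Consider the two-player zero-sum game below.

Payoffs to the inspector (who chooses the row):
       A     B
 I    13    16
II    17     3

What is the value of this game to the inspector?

Row minima are 13 and 3, so the inspector's maximin is 13; column maxima are 17 and 16, so the inspectee's minimax is 16. These differ, so the equilibrium is in mixed strategies.
Let the inspector play I with probability p. The inspectee is indifferent when 13p + 17(1−p) = 16p + 3(1−p), giving p = 14/17.
Let the inspectee play A with probability q. The inspector is indifferent when 13q + 16(1−q) = 17q + 3(1−q), giving q = 13/17.
The value is 13·(13/17) + (16)·(4/17) = 233/17.

233/17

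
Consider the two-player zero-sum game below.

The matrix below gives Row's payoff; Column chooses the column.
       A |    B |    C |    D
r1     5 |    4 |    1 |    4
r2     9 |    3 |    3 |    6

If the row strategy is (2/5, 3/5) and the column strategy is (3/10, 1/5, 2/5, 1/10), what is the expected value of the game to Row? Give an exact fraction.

43/10

Against (3/10, 1/5, 2/5, 1/10), each row's expected payoff is r1: 31/10; r2: 51/10.
Taking the (2/5, 3/5)-weighted average: (2/5)·(31/10) + (3/5)·(51/10) = 43/10.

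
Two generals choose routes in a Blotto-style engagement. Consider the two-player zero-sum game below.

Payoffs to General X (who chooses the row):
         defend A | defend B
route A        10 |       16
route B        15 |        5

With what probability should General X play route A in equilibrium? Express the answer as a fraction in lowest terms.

5/8

Row minima are 10 and 5, so General X's maximin is 10; column maxima are 15 and 16, so General Y's minimax is 15. These differ, so the equilibrium is in mixed strategies.
Let General X play route A with probability p. General Y is indifferent when 10p + 15(1−p) = 16p + 5(1−p), giving p = 5/8.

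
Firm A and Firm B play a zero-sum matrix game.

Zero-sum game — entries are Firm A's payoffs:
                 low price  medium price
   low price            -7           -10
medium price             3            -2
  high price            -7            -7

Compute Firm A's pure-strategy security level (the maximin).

-2

The worst-case payoff for each row is low price: -10, medium price: -2, high price: -7.
The best of these is -2.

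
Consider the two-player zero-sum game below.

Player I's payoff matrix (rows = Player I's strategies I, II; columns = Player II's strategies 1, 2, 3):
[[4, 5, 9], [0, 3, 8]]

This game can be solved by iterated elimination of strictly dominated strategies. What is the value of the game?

Row II is strictly dominated by row I (4>0, 5>3, 9>8); eliminate II.
Column 3 is strictly dominated by 1 for Player II (4<9); eliminate 3.
Column 2 is strictly dominated by 1 for Player II (4<5); eliminate 2.
Only (I, 1) remains, with payoff 4.

4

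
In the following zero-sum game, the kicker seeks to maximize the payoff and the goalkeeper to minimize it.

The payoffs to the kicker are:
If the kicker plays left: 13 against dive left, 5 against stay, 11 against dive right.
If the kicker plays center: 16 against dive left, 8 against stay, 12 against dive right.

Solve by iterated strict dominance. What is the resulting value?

8

Column dive right is strictly dominated by stay for the goalkeeper (5<11, 8<12); eliminate dive right.
Row left is strictly dominated by row center (16>13, 8>5); eliminate left.
Column dive left is strictly dominated by stay for the goalkeeper (8<16); eliminate dive left.
Only (center, stay) remains, with payoff 8.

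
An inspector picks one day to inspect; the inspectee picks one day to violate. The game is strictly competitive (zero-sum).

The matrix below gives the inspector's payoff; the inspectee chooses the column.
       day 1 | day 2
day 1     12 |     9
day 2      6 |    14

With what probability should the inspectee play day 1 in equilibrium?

5/11

Row minima are 9 and 6, so the inspector's maximin is 9; column maxima are 12 and 14, so the inspectee's minimax is 12. These differ, so the equilibrium is in mixed strategies.
Let the inspectee play day 1 with probability q. The inspector is indifferent when 12q + 9(1−q) = 6q + 14(1−q), giving q = 5/11.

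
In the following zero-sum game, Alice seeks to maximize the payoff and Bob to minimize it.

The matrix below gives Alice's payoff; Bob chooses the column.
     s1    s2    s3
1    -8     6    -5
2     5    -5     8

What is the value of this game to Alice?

Column s3 is strictly dominated by s1 for Bob (it gives Alice more in every row).
The remaining 2×2 game on (1, 2) × (s1, s2) has no saddle point. Let Alice play 1 with probability p; indifference gives −8p + 5(1−p) = 6p − 5(1−p), so p = 5/12.
Similarly Bob's optimal q on s1 is 11/24, and the value is -8·(11/24) + (6)·(13/24) = -5/12.

-5/12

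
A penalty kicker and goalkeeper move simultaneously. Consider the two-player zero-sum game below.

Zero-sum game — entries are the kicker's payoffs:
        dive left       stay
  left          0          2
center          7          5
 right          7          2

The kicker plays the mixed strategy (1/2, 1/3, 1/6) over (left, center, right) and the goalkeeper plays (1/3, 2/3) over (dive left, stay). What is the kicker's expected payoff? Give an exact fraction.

19/6

Against (1/3, 2/3), each row's expected payoff is left: 4/3; center: 17/3; right: 11/3.
Taking the (1/2, 1/3, 1/6)-weighted average: (1/2)·(4/3) + (1/3)·(17/3) + (1/6)·(11/3) = 19/6.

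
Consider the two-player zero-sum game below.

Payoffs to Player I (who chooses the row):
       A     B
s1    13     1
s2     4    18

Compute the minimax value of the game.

Row minima are 1 and 4, so Player I's maximin is 4; column maxima are 13 and 18, so Player II's minimax is 13. These differ, so the equilibrium is in mixed strategies.
Let Player I play s1 with probability p. Player II is indifferent when 13p + 4(1−p) = p + 18(1−p), giving p = 7/13.
Let Player II play A with probability q. Player I is indifferent when 13q + (1−q) = 4q + 18(1−q), giving q = 17/26.
The value is 13·(17/26) + (1)·(9/26) = 115/13.

115/13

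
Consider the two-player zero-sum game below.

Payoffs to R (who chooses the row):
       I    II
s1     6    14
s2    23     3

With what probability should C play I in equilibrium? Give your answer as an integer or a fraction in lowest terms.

11/28

Row minima are 6 and 3, so R's maximin is 6; column maxima are 23 and 14, so C's minimax is 14. These differ, so the equilibrium is in mixed strategies.
Let C play I with probability q. R is indifferent when 6q + 14(1−q) = 23q + 3(1−q), giving q = 11/28.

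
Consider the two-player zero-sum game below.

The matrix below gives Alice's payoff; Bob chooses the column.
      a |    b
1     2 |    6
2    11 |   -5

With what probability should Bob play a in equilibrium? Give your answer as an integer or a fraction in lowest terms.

Row minima are 2 and -5, so Alice's maximin is 2; column maxima are 11 and 6, so Bob's minimax is 6. These differ, so the equilibrium is in mixed strategies.
Let Bob play a with probability q. Alice is indifferent when 2q + 6(1−q) = 11q − 5(1−q), giving q = 11/20.

11/20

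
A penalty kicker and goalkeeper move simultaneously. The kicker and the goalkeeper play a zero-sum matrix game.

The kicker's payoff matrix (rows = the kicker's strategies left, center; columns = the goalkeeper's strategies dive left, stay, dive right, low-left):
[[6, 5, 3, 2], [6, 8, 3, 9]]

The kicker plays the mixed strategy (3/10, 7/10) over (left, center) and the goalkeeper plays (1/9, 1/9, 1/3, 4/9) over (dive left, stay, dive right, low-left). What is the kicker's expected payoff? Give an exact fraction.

497/90

Against (1/9, 1/9, 1/3, 4/9), each row's expected payoff is left: 28/9; center: 59/9.
Taking the (3/10, 7/10)-weighted average: (3/10)·(28/9) + (7/10)·(59/9) = 497/90.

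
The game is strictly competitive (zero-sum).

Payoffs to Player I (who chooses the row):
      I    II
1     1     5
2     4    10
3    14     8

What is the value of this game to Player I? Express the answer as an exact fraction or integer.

Row 1 is strictly dominated by row 2, so Player I never plays it.
The remaining 2×2 game on (2, 3) × (I, II) has no saddle point. Let Player I play 2 with probability p; indifference gives 4p + 14(1−p) = 10p + 8(1−p), so p = 1/2.
Similarly Player II's optimal q on I is 1/6, and the value is 4·(1/6) + (10)·(5/6) = 9.

9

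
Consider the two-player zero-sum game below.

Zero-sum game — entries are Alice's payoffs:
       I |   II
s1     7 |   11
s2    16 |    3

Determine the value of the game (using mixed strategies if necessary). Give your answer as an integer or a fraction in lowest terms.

155/17

Row minima are 7 and 3, so Alice's maximin is 7; column maxima are 16 and 11, so Bob's minimax is 11. These differ, so the equilibrium is in mixed strategies.
Let Alice play s1 with probability p. Bob is indifferent when 7p + 16(1−p) = 11p + 3(1−p), giving p = 13/17.
Let Bob play I with probability q. Alice is indifferent when 7q + 11(1−q) = 16q + 3(1−q), giving q = 8/17.
The value is 7·(8/17) + (11)·(9/17) = 155/17.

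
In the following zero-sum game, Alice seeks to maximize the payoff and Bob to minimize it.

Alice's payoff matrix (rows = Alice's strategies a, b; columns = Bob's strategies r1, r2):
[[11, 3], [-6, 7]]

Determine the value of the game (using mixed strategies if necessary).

95/21

Row minima are 3 and -6, so Alice's maximin is 3; column maxima are 11 and 7, so Bob's minimax is 7. These differ, so the equilibrium is in mixed strategies.
Let Alice play a with probability p. Bob is indifferent when 11p − 6(1−p) = 3p + 7(1−p), giving p = 13/21.
Let Bob play r1 with probability q. Alice is indifferent when 11q + 3(1−q) = −6q + 7(1−q), giving q = 4/21.
The value is 11·(4/21) + (3)·(17/21) = 95/21.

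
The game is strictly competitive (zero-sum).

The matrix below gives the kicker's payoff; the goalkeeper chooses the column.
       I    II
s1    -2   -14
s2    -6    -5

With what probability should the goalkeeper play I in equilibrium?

Row minima are -14 and -6, so the kicker's maximin is -6; column maxima are -2 and -5, so the goalkeeper's minimax is -5. These differ, so the equilibrium is in mixed strategies.
Let the goalkeeper play I with probability q. The kicker is indifferent when −2q − 14(1−q) = −6q − 5(1−q), giving q = 9/13.

9/13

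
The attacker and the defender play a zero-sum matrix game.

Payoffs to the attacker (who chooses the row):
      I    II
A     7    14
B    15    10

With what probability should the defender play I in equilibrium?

1/3

Row minima are 7 and 10, so the attacker's maximin is 10; column maxima are 15 and 14, so the defender's minimax is 14. These differ, so the equilibrium is in mixed strategies.
Let the defender play I with probability q. The attacker is indifferent when 7q + 14(1−q) = 15q + 10(1−q), giving q = 1/3.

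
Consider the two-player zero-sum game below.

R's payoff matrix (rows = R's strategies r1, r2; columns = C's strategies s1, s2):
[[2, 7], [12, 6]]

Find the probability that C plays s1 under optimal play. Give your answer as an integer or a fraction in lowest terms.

Row minima are 2 and 6, so R's maximin is 6; column maxima are 12 and 7, so C's minimax is 7. These differ, so the equilibrium is in mixed strategies.
Let C play s1 with probability q. R is indifferent when 2q + 7(1−q) = 12q + 6(1−q), giving q = 1/11.

1/11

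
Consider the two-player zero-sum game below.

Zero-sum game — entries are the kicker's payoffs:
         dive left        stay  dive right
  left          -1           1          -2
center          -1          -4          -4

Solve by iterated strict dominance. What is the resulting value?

-2

Column dive left is strictly dominated by dive right for the goalkeeper (-2<-1, -4<-1); eliminate dive left.
Row center is strictly dominated by row left (1>-4, -2>-4); eliminate center.
Column stay is strictly dominated by dive right for the goalkeeper (-2<1); eliminate stay.
Only (left, dive right) remains, with payoff -2.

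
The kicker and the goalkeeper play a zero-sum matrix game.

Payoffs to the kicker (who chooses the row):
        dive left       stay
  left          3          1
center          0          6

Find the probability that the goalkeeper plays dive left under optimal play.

Row minima are 1 and 0, so the kicker's maximin is 1; column maxima are 3 and 6, so the goalkeeper's minimax is 3. These differ, so the equilibrium is in mixed strategies.
Let the goalkeeper play dive left with probability q. The kicker is indifferent when 3q + (1−q) = 6(1−q), giving q = 5/8.

5/8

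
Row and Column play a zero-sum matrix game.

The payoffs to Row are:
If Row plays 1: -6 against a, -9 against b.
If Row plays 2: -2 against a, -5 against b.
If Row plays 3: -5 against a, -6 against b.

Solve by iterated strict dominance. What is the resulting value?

-5

Row 3 is strictly dominated by row 2 (-2>-5, -5>-6); eliminate 3.
Column a is strictly dominated by b for Column (-9<-6, -5<-2); eliminate a.
Row 1 is strictly dominated by row 2 (-5>-9); eliminate 1.
Only (2, b) remains, with payoff -5.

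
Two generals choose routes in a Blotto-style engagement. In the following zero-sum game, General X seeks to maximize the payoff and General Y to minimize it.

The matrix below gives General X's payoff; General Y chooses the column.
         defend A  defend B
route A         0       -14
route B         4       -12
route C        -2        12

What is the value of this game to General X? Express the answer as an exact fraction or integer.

Row route A is strictly dominated by row route B, so General X never plays it.
The remaining 2×2 game on (route B, route C) × (defend A, defend B) has no saddle point. Let General X play route B with probability p; indifference gives 4p − 2(1−p) = −12p + 12(1−p), so p = 7/15.
Similarly General Y's optimal q on defend A is 4/5, and the value is 4·(4/5) + (-12)·(1/5) = 4/5.

4/5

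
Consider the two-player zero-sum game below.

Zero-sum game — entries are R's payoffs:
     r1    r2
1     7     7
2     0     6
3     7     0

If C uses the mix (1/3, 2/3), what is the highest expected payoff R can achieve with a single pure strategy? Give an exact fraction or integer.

7

1: (7)·(1/3) + (7)·(2/3) = 7.
2: (0)·(1/3) + (6)·(2/3) = 4.
3: (7)·(1/3) + (0)·(2/3) = 7/3.
The best pure response is 1 with expected payoff 7.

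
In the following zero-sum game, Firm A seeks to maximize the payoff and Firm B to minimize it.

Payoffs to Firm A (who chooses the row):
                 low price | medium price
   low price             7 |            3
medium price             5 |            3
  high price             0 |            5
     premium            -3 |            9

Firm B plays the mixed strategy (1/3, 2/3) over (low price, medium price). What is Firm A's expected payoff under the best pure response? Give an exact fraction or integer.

low price: (7)·(1/3) + (3)·(2/3) = 13/3.
medium price: (5)·(1/3) + (3)·(2/3) = 11/3.
high price: (0)·(1/3) + (5)·(2/3) = 10/3.
premium: (-3)·(1/3) + (9)·(2/3) = 5.
The best pure response is premium with expected payoff 5.

5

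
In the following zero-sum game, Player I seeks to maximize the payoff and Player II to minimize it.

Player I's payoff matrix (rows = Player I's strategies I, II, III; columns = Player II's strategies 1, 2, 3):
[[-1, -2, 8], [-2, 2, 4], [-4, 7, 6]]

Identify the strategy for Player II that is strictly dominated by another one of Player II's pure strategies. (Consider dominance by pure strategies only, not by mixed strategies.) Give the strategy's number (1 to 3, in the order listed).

Player II prefers columns that give Player I less. Compare 3 with 1: -1 < 8, -2 < 4, -4 < 6.
So 1 strictly dominates 3 for Player II; 3 is strictly dominated.

3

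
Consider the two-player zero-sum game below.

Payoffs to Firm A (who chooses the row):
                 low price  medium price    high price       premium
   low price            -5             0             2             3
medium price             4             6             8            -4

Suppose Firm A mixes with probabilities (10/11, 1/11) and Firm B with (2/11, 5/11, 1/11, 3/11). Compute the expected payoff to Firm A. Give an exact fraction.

4/11

Against (2/11, 5/11, 1/11, 3/11), each row's expected payoff is low price: 1/11; medium price: 34/11.
Taking the (10/11, 1/11)-weighted average: (10/11)·(1/11) + (1/11)·(34/11) = 4/11.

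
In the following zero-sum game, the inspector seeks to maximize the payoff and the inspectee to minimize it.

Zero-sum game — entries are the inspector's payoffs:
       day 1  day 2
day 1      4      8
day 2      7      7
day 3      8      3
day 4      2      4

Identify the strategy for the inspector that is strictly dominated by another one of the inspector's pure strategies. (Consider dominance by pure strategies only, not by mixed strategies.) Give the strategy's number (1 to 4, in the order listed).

Compare day 4 with day 1: 4 > 2, 8 > 4.
So day 1 strictly dominates day 4 for the inspector; day 4 is strictly dominated.

4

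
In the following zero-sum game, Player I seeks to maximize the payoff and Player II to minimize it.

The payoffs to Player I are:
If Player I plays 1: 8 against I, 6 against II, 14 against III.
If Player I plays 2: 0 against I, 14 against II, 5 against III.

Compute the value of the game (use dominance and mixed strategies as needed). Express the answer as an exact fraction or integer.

7

Column III is strictly dominated by I for Player II (it gives Player I more in every row).
The remaining 2×2 game on (1, 2) × (I, II) has no saddle point. Let Player I play 1 with probability p; indifference gives 8p = 6p + 14(1−p), so p = 7/8.
Similarly Player II's optimal q on I is 1/2, and the value is 8·(1/2) + (6)·(1/2) = 7.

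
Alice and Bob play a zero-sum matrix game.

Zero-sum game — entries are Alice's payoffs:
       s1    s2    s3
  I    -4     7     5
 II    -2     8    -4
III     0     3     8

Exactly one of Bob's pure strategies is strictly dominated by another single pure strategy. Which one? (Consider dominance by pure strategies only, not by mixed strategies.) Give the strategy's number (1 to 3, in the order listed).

2

Bob prefers columns that give Alice less. Compare s2 with s1: -4 < 7, -2 < 8, 0 < 3.
So s1 strictly dominates s2 for Bob; s2 is strictly dominated.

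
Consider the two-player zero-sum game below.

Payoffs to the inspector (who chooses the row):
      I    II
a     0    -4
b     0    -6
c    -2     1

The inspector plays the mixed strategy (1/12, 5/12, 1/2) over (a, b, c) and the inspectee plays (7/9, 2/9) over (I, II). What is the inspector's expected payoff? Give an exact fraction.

Against (7/9, 2/9), each row's expected payoff is a: -8/9; b: -4/3; c: -4/3.
Taking the (1/12, 5/12, 1/2)-weighted average: (1/12)·(-8/9) + (5/12)·(-4/3) + (1/2)·(-4/3) = -35/27.

-35/27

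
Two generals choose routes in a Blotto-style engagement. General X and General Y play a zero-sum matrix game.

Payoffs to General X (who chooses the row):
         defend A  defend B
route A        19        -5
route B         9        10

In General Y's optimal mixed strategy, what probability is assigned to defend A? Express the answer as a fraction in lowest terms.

3/5

Row minima are -5 and 9, so General X's maximin is 9; column maxima are 19 and 10, so General Y's minimax is 10. These differ, so the equilibrium is in mixed strategies.
Let General Y play defend A with probability q. General X is indifferent when 19q − 5(1−q) = 9q + 10(1−q), giving q = 3/5.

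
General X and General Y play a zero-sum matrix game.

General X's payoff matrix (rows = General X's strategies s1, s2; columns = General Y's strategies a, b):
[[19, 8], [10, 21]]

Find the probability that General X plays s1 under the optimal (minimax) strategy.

Row minima are 8 and 10, so General X's maximin is 10; column maxima are 19 and 21, so General Y's minimax is 19. These differ, so the equilibrium is in mixed strategies.
Let General X play s1 with probability p. General Y is indifferent when 19p + 10(1−p) = 8p + 21(1−p), giving p = 1/2.

1/2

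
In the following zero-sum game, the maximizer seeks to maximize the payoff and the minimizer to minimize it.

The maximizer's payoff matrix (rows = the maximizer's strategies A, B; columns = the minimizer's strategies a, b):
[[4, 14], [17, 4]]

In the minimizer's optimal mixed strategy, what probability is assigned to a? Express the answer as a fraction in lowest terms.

Row minima are 4 and 4, so the maximizer's maximin is 4; column maxima are 17 and 14, so the minimizer's minimax is 14. These differ, so the equilibrium is in mixed strategies.
Let the minimizer play a with probability q. The maximizer is indifferent when 4q + 14(1−q) = 17q + 4(1−q), giving q = 10/23.

10/23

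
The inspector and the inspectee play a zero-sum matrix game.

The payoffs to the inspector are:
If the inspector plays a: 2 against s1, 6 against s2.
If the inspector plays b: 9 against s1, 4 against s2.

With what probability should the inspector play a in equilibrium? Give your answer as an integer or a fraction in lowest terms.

Row minima are 2 and 4, so the inspector's maximin is 4; column maxima are 9 and 6, so the inspectee's minimax is 6. These differ, so the equilibrium is in mixed strategies.
Let the inspector play a with probability p. The inspectee is indifferent when 2p + 9(1−p) = 6p + 4(1−p), giving p = 5/9.

5/9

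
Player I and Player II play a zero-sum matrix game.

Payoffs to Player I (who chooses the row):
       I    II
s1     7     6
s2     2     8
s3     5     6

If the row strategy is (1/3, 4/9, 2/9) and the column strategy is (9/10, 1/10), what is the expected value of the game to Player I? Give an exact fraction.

413/90

Against (9/10, 1/10), each row's expected payoff is s1: 69/10; s2: 13/5; s3: 51/10.
Taking the (1/3, 4/9, 2/9)-weighted average: (1/3)·(69/10) + (4/9)·(13/5) + (2/9)·(51/10) = 413/90.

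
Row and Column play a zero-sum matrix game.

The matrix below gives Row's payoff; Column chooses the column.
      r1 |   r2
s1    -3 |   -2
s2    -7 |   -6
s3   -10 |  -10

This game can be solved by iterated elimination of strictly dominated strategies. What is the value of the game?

-3

Row s2 is strictly dominated by row s1 (-3>-7, -2>-6); eliminate s2.
Row s3 is strictly dominated by row s1 (-3>-10, -2>-10); eliminate s3.
Column r2 is strictly dominated by r1 for Column (-3<-2); eliminate r2.
Only (s1, r1) remains, with payoff -3.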